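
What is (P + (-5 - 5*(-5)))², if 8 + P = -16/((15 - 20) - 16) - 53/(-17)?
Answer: 32137561/127449 ≈ 252.16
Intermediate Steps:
P = -1471/357 (P = -8 + (-16/((15 - 20) - 16) - 53/(-17)) = -8 + (-16/(-5 - 16) - 53*(-1/17)) = -8 + (-16/(-21) + 53/17) = -8 + (-16*(-1/21) + 53/17) = -8 + (16/21 + 53/17) = -8 + 1385/357 = -1471/357 ≈ -4.1204)
(P + (-5 - 5*(-5)))² = (-1471/357 + (-5 - 5*(-5)))² = (-1471/357 + (-5 + 25))² = (-1471/357 + 20)² = (5669/357)² = 32137561/127449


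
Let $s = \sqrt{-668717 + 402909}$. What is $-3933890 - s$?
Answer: $-3933890 - 4 i \sqrt{16613} \approx -3.9339 \cdot 10^{6} - 515.57 i$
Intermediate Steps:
$s = 4 i \sqrt{16613}$ ($s = \sqrt{-265808} = 4 i \sqrt{16613} \approx 515.57 i$)
$-3933890 - s = -3933890 - 4 i \sqrt{16613}$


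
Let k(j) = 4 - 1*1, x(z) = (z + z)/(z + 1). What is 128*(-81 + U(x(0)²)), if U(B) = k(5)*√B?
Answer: -10368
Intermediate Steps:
x(z) = 2*z/(1 + z) (x(z) = (2*z)/(1 + z) = 2*z/(1 + z))
k(j) = 3 (k(j) = 4 - 1 = 3)
U(B) = 3*√B
128*(-81 + U(x(0)²)) = 128*(-81 + 3*√((2*0/(1 + 0))²)) = 128*(-81 + 3*√((2*0/1)²)) = 128*(-81 + 3*√((2*0*1)²)) = 128*(-81 + 3*√(0²)) = 128*(-81 + 3*√0) = 128*(-81 + 3*0) = 128*(-81 + 0) = 128*(-81) = -10368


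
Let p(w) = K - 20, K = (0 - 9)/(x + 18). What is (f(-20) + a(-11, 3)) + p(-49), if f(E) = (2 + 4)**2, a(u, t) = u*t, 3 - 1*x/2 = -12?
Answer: -275/16 ≈ -17.188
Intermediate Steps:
x = 30 (x = 6 - 2*(-12) = 6 + 24 = 30)
a(u, t) = t*u
K = -3/16 (K = (0 - 9)/(30 + 18) = -9/48 = -9*1/48 = -3/16 ≈ -0.18750)
f(E) = 36 (f(E) = 6**2 = 36)
p(w) = -323/16 (p(w) = -3/16 - 20 = -323/16)
(f(-20) + a(-11, 3)) + p(-49) = (36 + 3*(-11)) - 323/16 = (36 - 33) - 323/16 = 3 - 323/16 = -275/16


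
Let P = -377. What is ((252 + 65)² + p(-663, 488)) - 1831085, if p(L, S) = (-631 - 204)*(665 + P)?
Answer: -1971076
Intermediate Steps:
p(L, S) = -240480 (p(L, S) = (-631 - 204)*(665 - 377) = -835*288 = -240480)
((252 + 65)² + p(-663, 488)) - 1831085 = ((252 + 65)² - 240480) - 1831085 = (317² - 240480) - 1831085 = (100489 - 240480) - 1831085 = -139991 - 1831085 = -1971076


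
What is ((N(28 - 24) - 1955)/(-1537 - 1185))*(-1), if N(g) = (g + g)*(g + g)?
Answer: -1891/2722 ≈ -0.69471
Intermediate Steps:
N(g) = 4*g**2 (N(g) = (2*g)*(2*g) = 4*g**2)
((N(28 - 24) - 1955)/(-1537 - 1185))*(-1) = ((4*(28 - 24)**2 - 1955)/(-1537 - 1185))*(-1) = ((4*4**2 - 1955)/(-2722))*(-1) = ((4*16 - 1955)*(-1/2722))*(-1) = ((64 - 1955)*(-1/2722))*(-1) = -1891*(-1/2722)*(-1) = (1891/2722)*(-1) = -1891/2722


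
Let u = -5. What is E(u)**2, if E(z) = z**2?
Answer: 625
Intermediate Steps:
E(u)**2 = ((-5)**2)**2 = 25**2 = 625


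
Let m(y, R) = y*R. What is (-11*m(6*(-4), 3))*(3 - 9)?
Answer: -4752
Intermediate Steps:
m(y, R) = R*y
(-11*m(6*(-4), 3))*(3 - 9) = (-33*6*(-4))*(3 - 9) = -33*(-24)*(-6) = -11*(-72)*(-6) = 792*(-6) = -4752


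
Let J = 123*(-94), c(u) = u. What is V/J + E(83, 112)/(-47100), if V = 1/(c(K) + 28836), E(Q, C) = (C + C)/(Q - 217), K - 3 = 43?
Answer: 3116451409/87816210549900 ≈ 3.5488e-5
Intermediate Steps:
K = 46 (K = 3 + 43 = 46)
E(Q, C) = 2*C/(-217 + Q) (E(Q, C) = (2*C)/(-217 + Q) = 2*C/(-217 + Q))
J = -11562
V = 1/28882 (V = 1/(46 + 28836) = 1/28882 ≈ 3.4624e-5)
V/J + E(83, 112)/(-47100) = (1/28882)/(-11562) + (2*112/(-217 + 83))/(-47100) = (1/28882)*(-1/11562) + (2*112/(-134))*(-1/47100) = -1/333933684 + (2*112*(-1/134))*(-1/47100) = -1/333933684 - 112/67*(-1/47100) = -1/333933684 + 28/788925 = 3116451409/87816210549900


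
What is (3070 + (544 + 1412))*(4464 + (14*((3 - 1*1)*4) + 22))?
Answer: 23109548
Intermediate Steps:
(3070 + (544 + 1412))*(4464 + (14*((3 - 1*1)*4) + 22)) = (3070 + 1956)*(4464 + (14*((3 - 1)*4) + 22)) = 5026*(4464 + (14*(2*4) + 22)) = 5026*(4464 + (14*8 + 22)) = 5026*(4464 + (112 + 22)) = 5026*(4464 + 134) = 5026*4598 = 23109548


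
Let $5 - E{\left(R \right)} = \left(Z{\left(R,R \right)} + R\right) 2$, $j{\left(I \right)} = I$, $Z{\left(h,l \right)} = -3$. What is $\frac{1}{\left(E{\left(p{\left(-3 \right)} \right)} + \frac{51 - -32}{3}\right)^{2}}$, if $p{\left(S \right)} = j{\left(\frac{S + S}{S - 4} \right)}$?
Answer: $\frac{441}{602176} \approx 0.00073234$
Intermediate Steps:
$p{\left(S \right)} = \frac{2 S}{-4 + S}$ ($p{\left(S \right)} = \frac{S + S}{S - 4} = \frac{2 S}{-4 + S}$)
$E{\left(R \right)} = 11 - 2 R$ ($E{\left(R \right)} = 5 - \left(-3 + R\right) 2 = 5 - \left(-6 + 2 R\right) = 11 - 2 R$)
$\frac{1}{\left(E{\left(p{\left(-3 \right)} \right)} + \frac{51 - -32}{3}\right)^{2}} = \frac{1}{\left(\left(11 - 2 \cdot 2 \left(-3\right) \frac{1}{-4 - 3}\right) + \frac{51 - -32}{3}\right)^{2}} = \frac{1}{\left(\left(11 - 2 \cdot 2 \left(-3\right) \frac{1}{-7}\right) + \left(51 + 32\right) \frac{1}{3}\right)^{2}} = \frac{1}{\left(\left(11 - 2 \cdot 2 \left(-3\right) \left(- \frac{1}{7}\right)\right) + 83 \cdot \frac{1}{3}\right)^{2}} = \frac{1}{\left(\left(11 - \frac{12}{7}\right) + \frac{83}{3}\right)^{2}} = \frac{1}{\left(\frac{65}{7} + \frac{83}{3}\right)^{2}} = \frac{1}{\left(\frac{776}{21}\right)^{2}} = \frac{1}{\frac{602176}{441}} = \frac{441}{602176}$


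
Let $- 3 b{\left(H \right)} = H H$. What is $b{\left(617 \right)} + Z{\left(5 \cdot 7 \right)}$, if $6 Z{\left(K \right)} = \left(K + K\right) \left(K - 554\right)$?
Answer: $- \frac{398854}{3} \approx -1.3295 \cdot 10^{5}$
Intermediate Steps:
$b{\left(H \right)} = - \frac{H^{2}}{3}$ ($b{\left(H \right)} = - \frac{H H}{3} = - \frac{H^{2}}{3}$)
$Z{\left(K \right)} = \frac{K \left(-554 + K\right)}{3}$ ($Z{\left(K \right)} = \frac{\left(K + K\right) \left(K - 554\right)}{6} = \frac{2 K \left(-554 + K\right)}{6} = \frac{K \left(-554 + K\right)}{3}$)
$b{\left(617 \right)} + Z{\left(5 \cdot 7 \right)} = - \frac{617^{2}}{3} + \frac{5 \cdot 7 \left(-554 + 5 \cdot 7\right)}{3} = \left(- \frac{1}{3}\right) 380689 + \frac{1}{3} \cdot 35 \left(-554 + 35\right) = - \frac{380689}{3} + \frac{1}{3} \cdot 35 \left(-519\right) = - \frac{380689}{3} - 6055 = - \frac{398854}{3}$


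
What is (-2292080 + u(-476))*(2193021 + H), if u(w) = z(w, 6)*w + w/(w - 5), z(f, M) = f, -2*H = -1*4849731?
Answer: -4587902322825402/481 ≈ -9.5382e+12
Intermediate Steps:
H = 4849731/2 (H = -(-1)*4849731/2 = -½*(-4849731) = 4849731/2 ≈ 2.4249e+6)
u(w) = w² + w/(-5 + w) (u(w) = w*w + w/(w - 5) = w² + w/(-5 + w))
(-2292080 + u(-476))*(2193021 + H) = (-2292080 - 476*(1 + (-476)² - 5*(-476))/(-5 - 476))*(2193021 + 4849731/2) = (-2292080 - 476*(1 + 226576 + 2380)/(-481))*(9235773/2) = (-2292080 - 476*(-1/481)*228957)*(9235773/2) = (-2292080 + 108983532/481)*(9235773/2) = -993506948/481*9235773/2 = -4587902322825402/481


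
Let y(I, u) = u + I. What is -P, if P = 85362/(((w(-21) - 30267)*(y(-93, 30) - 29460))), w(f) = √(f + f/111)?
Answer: -31865037066/333564419592157 - 796712*I*√37/333564419592157 ≈ -9.5529e-5 - 1.4529e-8*I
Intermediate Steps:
y(I, u) = I + u
w(f) = 4*√777*√f/111 (w(f) = √(f + f*(1/111)) = √(f + f/111) = √(112*f/111) = 4*√777*√f/111)
P = 85362/(893572641 - 826644*I*√37/37) (P = 85362/(((4*√777*√(-21)/111 - 30267)*((-93 + 30) - 29460))) = 85362/(((4*√777*(I*√21)/111 - 30267)*(-63 - 29460))) = 85362/(((28*I*√37/37 - 30267)*(-29523))) = 85362/(((-30267 + 28*I*√37/37)*(-29523))) = 85362/(893572641 - 826644*I*√37/37) ≈ 9.5529e-5 + 1.4529e-8*I)
-P = -(31865037066/333564419592157 + 796712*I*√37/333564419592157) = -31865037066/333564419592157 - 796712*I*√37/333564419592157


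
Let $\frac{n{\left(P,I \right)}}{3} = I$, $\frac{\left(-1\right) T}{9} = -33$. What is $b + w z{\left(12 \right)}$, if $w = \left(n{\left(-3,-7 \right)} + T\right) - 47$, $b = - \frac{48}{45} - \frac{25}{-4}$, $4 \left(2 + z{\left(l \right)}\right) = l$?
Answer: $\frac{14051}{60} \approx 234.18$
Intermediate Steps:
$T = 297$ ($T = \left(-9\right) \left(-33\right) = 297$)
$z{\left(l \right)} = -2 + \frac{l}{4}$
$n{\left(P,I \right)} = 3 I$
$b = \frac{311}{60}$ ($b = \left(-48\right) \frac{1}{45} - - \frac{25}{4} = - \frac{16}{15} + \frac{25}{4} = \frac{311}{60} \approx 5.1833$)
$w = 229$ ($w = \left(3 \left(-7\right) + 297\right) - 47 = \left(-21 + 297\right) - 47 = 276 - 47 = 229$)
$b + w z{\left(12 \right)} = \frac{311}{60} + 229 \left(-2 + \frac{1}{4} \cdot 12\right) = \frac{311}{60} + 229 \left(-2 + 3\right) = \frac{311}{60} + 229 \cdot 1 = \frac{311}{60} + 229 = \frac{14051}{60}$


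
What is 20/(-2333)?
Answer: -20/2333 ≈ -0.0085727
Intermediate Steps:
20/(-2333) = 20*(-1/2333) = -20/2333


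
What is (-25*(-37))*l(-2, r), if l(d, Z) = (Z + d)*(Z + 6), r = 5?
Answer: 30525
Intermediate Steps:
l(d, Z) = (6 + Z)*(Z + d) (l(d, Z) = (Z + d)*(6 + Z) = (6 + Z)*(Z + d))
(-25*(-37))*l(-2, r) = (-25*(-37))*(5² + 6*5 + 6*(-2) + 5*(-2)) = 925*(25 + 30 - 12 - 10) = 925*33 = 30525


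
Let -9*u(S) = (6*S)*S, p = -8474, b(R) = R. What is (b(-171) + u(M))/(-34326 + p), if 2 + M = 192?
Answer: 72713/128400 ≈ 0.56630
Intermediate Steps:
M = 190 (M = -2 + 192 = 190)
u(S) = -2*S²/3 (u(S) = -6*S*S/9 = -2*S²/3)
(b(-171) + u(M))/(-34326 + p) = (-171 - ⅔*190²)/(-34326 - 8474) = (-171 - ⅔*36100)/(-42800) = (-171 - 72200/3)*(-1/42800) = -72713/3*(-1/42800) = 72713/128400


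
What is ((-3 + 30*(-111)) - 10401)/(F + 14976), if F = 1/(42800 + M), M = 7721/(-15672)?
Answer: -219336518433/239171669228 ≈ -0.91707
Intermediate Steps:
M = -7721/15672 (M = 7721*(-1/15672) = -7721/15672 ≈ -0.49266)
F = 15672/670753879 (F = 1/(42800 - 7721/15672) = 1/(670753879/15672) = 15672/670753879 ≈ 2.3365e-5)
((-3 + 30*(-111)) - 10401)/(F + 14976) = ((-3 + 30*(-111)) - 10401)/(15672/670753879 + 14976) = ((-3 - 3330) - 10401)/(10045210107576/670753879) = (-3333 - 10401)*(670753879/10045210107576) = -13734*670753879/10045210107576 = -219336518433/239171669228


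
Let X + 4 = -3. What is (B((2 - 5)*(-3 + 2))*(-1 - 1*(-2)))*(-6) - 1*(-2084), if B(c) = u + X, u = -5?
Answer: 2156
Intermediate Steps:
X = -7 (X = -4 - 3 = -7)
B(c) = -12 (B(c) = -5 - 7 = -12)
(B((2 - 5)*(-3 + 2))*(-1 - 1*(-2)))*(-6) - 1*(-2084) = -12*(-1 - 1*(-2))*(-6) - 1*(-2084) = -12*(-1 + 2)*(-6) + 2084 = -12*1*(-6) + 2084 = -12*(-6) + 2084 = 72 + 2084 = 2156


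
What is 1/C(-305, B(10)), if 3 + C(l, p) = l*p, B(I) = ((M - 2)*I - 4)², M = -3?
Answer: -1/889383 ≈ -1.1244e-6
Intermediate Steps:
B(I) = (-4 - 5*I)² (B(I) = ((-3 - 2)*I - 4)² = (-5*I - 4)² = (-4 - 5*I)²)
C(l, p) = -3 + l*p
1/C(-305, B(10)) = 1/(-3 - 305*(4 + 5*10)²) = 1/(-3 - 305*(4 + 50)²) = 1/(-3 - 305*54²) = 1/(-3 - 305*2916) = 1/(-3 - 889380) = 1/(-889383) = -1/889383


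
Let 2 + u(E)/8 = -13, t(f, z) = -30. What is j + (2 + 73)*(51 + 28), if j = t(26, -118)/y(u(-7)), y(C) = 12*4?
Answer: 47395/8 ≈ 5924.4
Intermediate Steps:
u(E) = -120 (u(E) = -16 + 8*(-13) = -16 - 104 = -120)
y(C) = 48
j = -5/8 (j = -30/48 = -30*1/48 = -5/8 ≈ -0.62500)
j + (2 + 73)*(51 + 28) = -5/8 + (2 + 73)*(51 + 28) = -5/8 + 75*79 = -5/8 + 5925 = 47395/8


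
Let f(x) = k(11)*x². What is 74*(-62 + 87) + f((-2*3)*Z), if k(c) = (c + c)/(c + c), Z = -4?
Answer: 2426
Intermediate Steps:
k(c) = 1 (k(c) = (2*c)/((2*c)) = (2*c)*(1/(2*c)) = 1)
f(x) = x² (f(x) = 1*x² = x²)
74*(-62 + 87) + f((-2*3)*Z) = 74*(-62 + 87) + (-2*3*(-4))² = 74*25 + (-6*(-4))² = 1850 + 24² = 1850 + 576 = 2426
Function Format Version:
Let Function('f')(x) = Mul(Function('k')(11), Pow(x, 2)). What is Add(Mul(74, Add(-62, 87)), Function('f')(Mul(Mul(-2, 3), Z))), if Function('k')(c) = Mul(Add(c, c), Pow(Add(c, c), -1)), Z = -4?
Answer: 2426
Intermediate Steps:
Function('k')(c) = 1 (Function('k')(c) = Mul(Mul(2, c), Pow(Mul(2, c), -1)) = Mul(Mul(2, c), Mul(Rational(1, 2), Pow(c, -1))) = 1)
Function('f')(x) = Pow(x, 2) (Function('f')(x) = Mul(1, Pow(x, 2)) = Pow(x, 2))
Add(Mul(74, Add(-62, 87)), Function('f')(Mul(Mul(-2, 3), Z))) = Add(Mul(74, Add(-62, 87)), Pow(Mul(Mul(-2, 3), -4), 2)) = Add(Mul(74, 25), Pow(Mul(-6, -4), 2)) = Add(1850, Pow(24, 2)) = Add(1850, 576) = 2426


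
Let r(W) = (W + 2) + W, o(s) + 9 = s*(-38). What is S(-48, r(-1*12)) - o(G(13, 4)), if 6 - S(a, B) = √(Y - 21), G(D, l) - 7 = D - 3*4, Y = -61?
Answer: 319 - I*√82 ≈ 319.0 - 9.0554*I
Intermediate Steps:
G(D, l) = -5 + D (G(D, l) = 7 + (D - 3*4) = 7 + (D - 12) = 7 + (-12 + D) = -5 + D)
o(s) = -9 - 38*s (o(s) = -9 + s*(-38) = -9 - 38*s)
r(W) = 2 + 2*W (r(W) = (2 + W) + W = 2 + 2*W)
S(a, B) = 6 - I*√82 (S(a, B) = 6 - √(-61 - 21) = 6 - √(-82) = 6 - I*√82)
S(-48, r(-1*12)) - o(G(13, 4)) = (6 - I*√82) - (-9 - 38*(-5 + 13)) = (6 - I*√82) - (-9 - 38*8) = (6 - I*√82) - (-9 - 304) = (6 - I*√82) - 1*(-313) = (6 - I*√82) + 313 = 319 - I*√82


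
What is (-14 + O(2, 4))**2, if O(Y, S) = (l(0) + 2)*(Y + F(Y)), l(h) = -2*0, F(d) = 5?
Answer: 0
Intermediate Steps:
l(h) = 0
O(Y, S) = 10 + 2*Y (O(Y, S) = (0 + 2)*(Y + 5) = 2*(5 + Y) = 10 + 2*Y)
(-14 + O(2, 4))**2 = (-14 + (10 + 2*2))**2 = (-14 + (10 + 4))**2 = (-14 + 14)**2 = 0**2 = 0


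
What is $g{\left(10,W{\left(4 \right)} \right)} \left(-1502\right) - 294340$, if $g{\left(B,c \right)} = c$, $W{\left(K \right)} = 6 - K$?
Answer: $-297344$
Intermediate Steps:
$g{\left(10,W{\left(4 \right)} \right)} \left(-1502\right) - 294340 = \left(6 - 4\right) \left(-1502\right) - 294340 = 2 \left(-1502\right) - 294340 = -3004 - 294340 = -297344$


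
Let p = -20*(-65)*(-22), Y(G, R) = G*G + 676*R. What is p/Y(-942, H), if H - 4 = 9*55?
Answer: -3575/153086 ≈ -0.023353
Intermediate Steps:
H = 499 (H = 4 + 9*55 = 4 + 495 = 499)
Y(G, R) = G**2 + 676*R
p = -28600 (p = 1300*(-22) = -28600)
p/Y(-942, H) = -28600/((-942)**2 + 676*499) = -28600/(887364 + 337324) = -28600/1224688 = -28600*1/1224688 = -3575/153086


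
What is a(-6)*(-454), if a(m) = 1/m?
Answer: 227/3 ≈ 75.667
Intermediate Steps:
a(-6)*(-454) = -454/(-6) = -⅙*(-454) = 227/3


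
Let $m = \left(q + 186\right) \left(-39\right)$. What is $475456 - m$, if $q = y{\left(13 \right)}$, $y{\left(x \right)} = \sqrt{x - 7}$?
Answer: $482710 + 39 \sqrt{6} \approx 4.8281 \cdot 10^{5}$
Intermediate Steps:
$y{\left(x \right)} = \sqrt{-7 + x}$
$q = \sqrt{6}$ ($q = \sqrt{-7 + 13} = \sqrt{6} \approx 2.4495$)
$m = -7254 - 39 \sqrt{6}$ ($m = \left(\sqrt{6} + 186\right) \left(-39\right) = \left(186 + \sqrt{6}\right) \left(-39\right) = -7254 - 39 \sqrt{6} \approx -7349.5$)
$475456 - m = 475456 - \left(-7254 - 39 \sqrt{6}\right) = 475456 + \left(7254 + 39 \sqrt{6}\right) = 482710 + 39 \sqrt{6}$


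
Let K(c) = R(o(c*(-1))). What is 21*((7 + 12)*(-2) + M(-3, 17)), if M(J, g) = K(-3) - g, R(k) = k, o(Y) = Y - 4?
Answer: -1176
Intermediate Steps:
o(Y) = -4 + Y
K(c) = -4 - c (K(c) = -4 + c*(-1) = -4 - c)
M(J, g) = -1 - g (M(J, g) = (-4 - 1*(-3)) - g = (-4 + 3) - g = -1 - g)
21*((7 + 12)*(-2) + M(-3, 17)) = 21*((7 + 12)*(-2) + (-1 - 1*17)) = 21*(19*(-2) + (-1 - 17)) = 21*(-38 - 18) = 21*(-56) = -1176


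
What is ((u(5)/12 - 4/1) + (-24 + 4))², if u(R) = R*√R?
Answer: 83069/144 - 20*√5 ≈ 532.15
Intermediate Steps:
u(R) = R^(3/2)
((u(5)/12 - 4/1) + (-24 + 4))² = ((5^(3/2)/12 - 4/1) + (-24 + 4))² = (((5*√5)*(1/12) - 4*1) - 20)² = ((5*√5/12 - 4) - 20)² = ((-4 + 5*√5/12) - 20)² = (-24 + 5*√5/12)²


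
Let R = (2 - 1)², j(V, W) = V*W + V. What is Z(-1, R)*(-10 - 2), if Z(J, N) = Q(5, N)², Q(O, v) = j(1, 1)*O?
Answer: -1200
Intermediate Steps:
j(V, W) = V + V*W
Q(O, v) = 2*O (Q(O, v) = (1*(1 + 1))*O = (1*2)*O = 2*O)
R = 1 (R = 1² = 1)
Z(J, N) = 100 (Z(J, N) = (2*5)² = 10² = 100)
Z(-1, R)*(-10 - 2) = 100*(-10 - 2) = 100*(-12) = -1200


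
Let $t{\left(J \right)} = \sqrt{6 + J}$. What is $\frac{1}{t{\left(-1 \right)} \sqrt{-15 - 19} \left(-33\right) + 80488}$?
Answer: $\frac{40244}{3239251637} + \frac{33 i \sqrt{170}}{6478503274} \approx 1.2424 \cdot 10^{-5} + 6.6415 \cdot 10^{-8} i$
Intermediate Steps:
$\frac{1}{t{\left(-1 \right)} \sqrt{-15 - 19} \left(-33\right) + 80488} = \frac{1}{\sqrt{6 - 1} \sqrt{-15 - 19} \left(-33\right) + 80488} = \frac{1}{\sqrt{5} \sqrt{-34} \left(-33\right) + 80488} = \frac{1}{\sqrt{5} i \sqrt{34} \left(-33\right) + 80488} = \frac{1}{i \sqrt{170} \left(-33\right) + 80488} = \frac{1}{- 33 i \sqrt{170} + 80488} = \frac{1}{80488 - 33 i \sqrt{170}}$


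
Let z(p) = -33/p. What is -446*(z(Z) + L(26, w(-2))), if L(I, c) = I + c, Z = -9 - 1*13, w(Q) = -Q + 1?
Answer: -13603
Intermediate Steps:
w(Q) = 1 - Q
Z = -22 (Z = -9 - 13 = -22)
-446*(z(Z) + L(26, w(-2))) = -446*(-33/(-22) + (26 + (1 - 1*(-2)))) = -446*(-33*(-1/22) + (26 + (1 + 2))) = -446*(3/2 + (26 + 3)) = -446*(3/2 + 29) = -446*61/2 = -13603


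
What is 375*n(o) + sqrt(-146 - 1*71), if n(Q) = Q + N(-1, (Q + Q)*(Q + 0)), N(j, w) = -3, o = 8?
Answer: 1875 + I*sqrt(217) ≈ 1875.0 + 14.731*I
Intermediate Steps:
n(Q) = -3 + Q (n(Q) = Q - 3 = -3 + Q)
375*n(o) + sqrt(-146 - 1*71) = 375*(-3 + 8) + sqrt(-146 - 1*71) = 375*5 + sqrt(-146 - 71) = 1875 + sqrt(-217) = 1875 + I*sqrt(217)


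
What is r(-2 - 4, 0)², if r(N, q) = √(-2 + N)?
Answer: -8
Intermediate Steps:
r(-2 - 4, 0)² = (√(-2 + (-2 - 4)))² = (√(-2 - 6))² = (√(-8))² = (2*I*√2)² = -8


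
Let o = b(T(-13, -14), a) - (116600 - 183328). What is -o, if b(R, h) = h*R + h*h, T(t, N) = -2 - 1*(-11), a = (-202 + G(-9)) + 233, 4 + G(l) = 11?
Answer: -68514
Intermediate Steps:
G(l) = 7 (G(l) = -4 + 11 = 7)
a = 38 (a = (-202 + 7) + 233 = -195 + 233 = 38)
T(t, N) = 9 (T(t, N) = -2 + 11 = 9)
b(R, h) = h² + R*h (b(R, h) = R*h + h² = h² + R*h)
o = 68514 (o = 38*(9 + 38) - (116600 - 183328) = 38*47 - 1*(-66728) = 1786 + 66728 = 68514)
-o = -1*68514 = -68514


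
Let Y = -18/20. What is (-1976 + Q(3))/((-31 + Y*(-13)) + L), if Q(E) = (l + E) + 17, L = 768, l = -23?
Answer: -19790/7487 ≈ -2.6432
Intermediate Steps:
Y = -9/10 (Y = -18*1/20 = -9/10 ≈ -0.90000)
Q(E) = -6 + E (Q(E) = (-23 + E) + 17 = -6 + E)
(-1976 + Q(3))/((-31 + Y*(-13)) + L) = (-1976 + (-6 + 3))/((-31 - 9/10*(-13)) + 768) = (-1976 - 3)/((-31 + 117/10) + 768) = -1979/(-193/10 + 768) = -1979/7487/10 = -1979*10/7487 = -19790/7487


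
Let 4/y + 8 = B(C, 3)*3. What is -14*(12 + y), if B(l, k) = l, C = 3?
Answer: -224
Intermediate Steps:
y = 4 (y = 4/(-8 + 3*3) = 4/(-8 + 9) = 4/1 = 4*1 = 4)
-14*(12 + y) = -14*(12 + 4) = -14*16 = -224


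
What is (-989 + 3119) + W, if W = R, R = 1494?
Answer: 3624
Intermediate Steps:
W = 1494
(-989 + 3119) + W = (-989 + 3119) + 1494 = 2130 + 1494 = 3624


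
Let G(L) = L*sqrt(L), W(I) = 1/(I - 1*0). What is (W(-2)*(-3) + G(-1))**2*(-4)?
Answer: -5 + 12*I ≈ -5.0 + 12.0*I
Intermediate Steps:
W(I) = 1/I (W(I) = 1/(I + 0) = 1/I)
G(L) = L**(3/2)
(W(-2)*(-3) + G(-1))**2*(-4) = (-3/(-2) + (-1)**(3/2))**2*(-4) = (-1/2*(-3) - I)**2*(-4) = (3/2 - I)**2*(-4) = -4*(3/2 - I)**2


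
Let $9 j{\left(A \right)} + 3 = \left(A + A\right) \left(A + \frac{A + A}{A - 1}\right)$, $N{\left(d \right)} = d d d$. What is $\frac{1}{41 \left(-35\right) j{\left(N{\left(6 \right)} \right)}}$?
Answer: $- \frac{129}{1937064311} \approx -6.6596 \cdot 10^{-8}$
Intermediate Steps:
$N{\left(d \right)} = d^{3}$ ($N{\left(d \right)} = d^{2} d = d^{3}$)
$j{\left(A \right)} = - \frac{1}{3} + \frac{2 A \left(A + \frac{2 A}{-1 + A}\right)}{9}$ ($j{\left(A \right)} = - \frac{1}{3} + \frac{\left(A + A\right) \left(A + \frac{A + A}{A - 1}\right)}{9} = - \frac{1}{3} + \frac{2 A \left(A + \frac{2 A}{-1 + A}\right)}{9}$)
$\frac{1}{41 \left(-35\right) j{\left(N{\left(6 \right)} \right)}} = \frac{1}{41 \left(-35\right) \frac{3 - 3 \cdot 6^{3} + 2 \left(6^{3}\right)^{2} + 2 \left(6^{3}\right)^{3}}{9 \left(-1 + 6^{3}\right)}} = \frac{1}{\left(-1435\right) \frac{3 - 648 + 2 \cdot 216^{2} + 2 \cdot 216^{3}}{9 \left(-1 + 216\right)}} = \frac{1}{\left(-1435\right) \frac{3 - 648 + 2 \cdot 46656 + 2 \cdot 10077696}{9 \cdot 215}} = \frac{1}{\left(-1435\right) \frac{1}{9} \cdot \frac{1}{215} \left(3 - 648 + 93312 + 20155392\right)} = \frac{1}{\left(-1435\right) \frac{1}{9} \cdot \frac{1}{215} \cdot 20248059} = \frac{1}{\left(-1435\right) \frac{6749353}{645}} = \frac{1}{- \frac{1937064311}{129}} = - \frac{129}{1937064311}$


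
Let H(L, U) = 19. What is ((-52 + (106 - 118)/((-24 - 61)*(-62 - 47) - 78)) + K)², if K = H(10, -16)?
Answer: 91919931489/84400969 ≈ 1089.1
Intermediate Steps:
K = 19
((-52 + (106 - 118)/((-24 - 61)*(-62 - 47) - 78)) + K)² = ((-52 + (106 - 118)/((-24 - 61)*(-62 - 47) - 78)) + 19)² = ((-52 - 12/(-85*(-109) - 78)) + 19)² = ((-52 - 12/(9265 - 78)) + 19)² = ((-52 - 12/9187) + 19)² = (-477736/9187 + 19)² = (-303183/9187)² = 91919931489/84400969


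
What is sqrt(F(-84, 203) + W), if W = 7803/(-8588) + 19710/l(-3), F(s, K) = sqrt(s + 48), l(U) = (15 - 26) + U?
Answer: sqrt(-1272796406469 + 5420900184*I)/30058 ≈ 0.079928 + 37.534*I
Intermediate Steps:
l(U) = -11 + U
F(s, K) = sqrt(48 + s)
W = -84689361/60116 (W = 7803/(-8588) + 19710/(-11 - 3) = 7803*(-1/8588) + 19710/(-14) = -7803/8588 + 19710*(-1/14) = -7803/8588 - 9855/7 = -84689361/60116 ≈ -1408.8)
sqrt(F(-84, 203) + W) = sqrt(sqrt(48 - 84) - 84689361/60116) = sqrt(sqrt(-36) - 84689361/60116) = sqrt(6*I - 84689361/60116) = sqrt(-84689361/60116 + 6*I)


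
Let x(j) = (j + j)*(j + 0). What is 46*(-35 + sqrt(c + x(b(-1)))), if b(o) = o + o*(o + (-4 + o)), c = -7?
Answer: -1610 + 46*sqrt(43) ≈ -1308.4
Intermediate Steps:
b(o) = o + o*(-4 + 2*o)
x(j) = 2*j**2 (x(j) = (2*j)*j = 2*j**2)
46*(-35 + sqrt(c + x(b(-1)))) = 46*(-35 + sqrt(-7 + 2*(-(-3 + 2*(-1)))**2)) = 46*(-35 + sqrt(-7 + 2*(-(-3 - 2))**2)) = 46*(-35 + sqrt(-7 + 2*(-1*(-5))**2)) = 46*(-35 + sqrt(-7 + 2*5**2)) = 46*(-35 + sqrt(-7 + 2*25)) = 46*(-35 + sqrt(-7 + 50)) = 46*(-35 + sqrt(43)) = -1610 + 46*sqrt(43)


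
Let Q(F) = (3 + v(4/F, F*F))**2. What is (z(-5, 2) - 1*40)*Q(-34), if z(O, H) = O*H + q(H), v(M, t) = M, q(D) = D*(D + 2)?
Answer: -100842/289 ≈ -348.93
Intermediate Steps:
q(D) = D*(2 + D)
z(O, H) = H*O + H*(2 + H) (z(O, H) = O*H + H*(2 + H) = H*O + H*(2 + H))
Q(F) = (3 + 4/F)**2
(z(-5, 2) - 1*40)*Q(-34) = (2*(2 + 2 - 5) - 1*40)*((4 + 3*(-34))**2/(-34)**2) = (2*(-1) - 40)*((4 - 102)**2/1156) = (-2 - 40)*((1/1156)*(-98)**2) = -21*9604/578 = -42*2401/289 = -100842/289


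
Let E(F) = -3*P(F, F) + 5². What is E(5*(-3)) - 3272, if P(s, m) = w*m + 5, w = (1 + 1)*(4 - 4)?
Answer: -3262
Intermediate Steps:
w = 0 (w = 2*0 = 0)
P(s, m) = 5 (P(s, m) = 0*m + 5 = 0 + 5 = 5)
E(F) = 10 (E(F) = -3*5 + 5² = -15 + 25 = 10)
E(5*(-3)) - 3272 = 10 - 3272 = -3262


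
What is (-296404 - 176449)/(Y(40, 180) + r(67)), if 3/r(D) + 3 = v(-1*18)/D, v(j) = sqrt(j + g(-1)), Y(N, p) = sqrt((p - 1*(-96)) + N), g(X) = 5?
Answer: 472853*(-201 + I*sqrt(13))/(-201 + 2*sqrt(79)*(201 - I*sqrt(13))) ≈ -28185.0 - 30.126*I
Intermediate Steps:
Y(N, p) = sqrt(96 + N + p) (Y(N, p) = sqrt((p + 96) + N) = sqrt((96 + p) + N) = sqrt(96 + N + p))
v(j) = sqrt(5 + j) (v(j) = sqrt(j + 5) = sqrt(5 + j))
r(D) = 3/(-3 + I*sqrt(13)/D) (r(D) = 3/(-3 + sqrt(5 - 1*18)/D) = 3/(-3 + sqrt(5 - 18)/D) = 3/(-3 + sqrt(-13)/D) = 3/(-3 + (I*sqrt(13))/D) = 3/(-3 + I*sqrt(13)/D))
(-296404 - 176449)/(Y(40, 180) + r(67)) = (-296404 - 176449)/(sqrt(96 + 40 + 180) - 3*67/(3*67 - I*sqrt(13))) = -472853/(sqrt(316) - 3*67/(201 - I*sqrt(13))) = -472853/(2*sqrt(79) - 201/(201 - I*sqrt(13))) = -472853/(-201/(201 - I*sqrt(13)) + 2*sqrt(79))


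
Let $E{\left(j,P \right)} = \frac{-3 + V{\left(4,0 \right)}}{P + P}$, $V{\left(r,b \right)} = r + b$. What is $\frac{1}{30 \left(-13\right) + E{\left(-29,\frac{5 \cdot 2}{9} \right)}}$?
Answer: $- \frac{20}{7791} \approx -0.0025671$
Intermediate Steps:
$V{\left(r,b \right)} = b + r$
$E{\left(j,P \right)} = \frac{1}{2 P}$ ($E{\left(j,P \right)} = \frac{-3 + \left(0 + 4\right)}{P + P} = \frac{-3 + 4}{2 P} = 1 \frac{1}{2 P} = \frac{1}{2 P}$)
$\frac{1}{30 \left(-13\right) + E{\left(-29,\frac{5 \cdot 2}{9} \right)}} = \frac{1}{30 \left(-13\right) + \frac{1}{2 \frac{5 \cdot 2}{9}}} = \frac{1}{-390 + \frac{1}{2 \cdot 10 \cdot \frac{1}{9}}} = \frac{1}{-390 + \frac{1}{2 \cdot \frac{10}{9}}} = \frac{1}{-390 + \frac{1}{2} \cdot \frac{9}{10}} = \frac{1}{-390 + \frac{9}{20}} = \frac{1}{- \frac{7791}{20}} = - \frac{20}{7791}$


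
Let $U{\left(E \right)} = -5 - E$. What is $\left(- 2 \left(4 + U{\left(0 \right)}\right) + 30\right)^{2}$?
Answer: $1024$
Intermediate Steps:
$\left(- 2 \left(4 + U{\left(0 \right)}\right) + 30\right)^{2} = \left(- 2 \left(4 - 5\right) + 30\right)^{2} = \left(\left(-2\right) \left(-1\right) + 30\right)^{2} = \left(2 + 30\right)^{2} = 32^{2} = 1024$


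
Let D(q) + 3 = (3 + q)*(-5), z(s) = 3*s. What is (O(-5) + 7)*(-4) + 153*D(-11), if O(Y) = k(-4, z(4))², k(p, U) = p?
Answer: 5569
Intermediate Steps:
D(q) = -18 - 5*q (D(q) = -3 + (3 + q)*(-5) = -3 + (-15 - 5*q) = -18 - 5*q)
O(Y) = 16 (O(Y) = (-4)² = 16)
(O(-5) + 7)*(-4) + 153*D(-11) = (16 + 7)*(-4) + 153*(-18 - 5*(-11)) = 23*(-4) + 153*(-18 + 55) = -92 + 153*37 = -92 + 5661 = 5569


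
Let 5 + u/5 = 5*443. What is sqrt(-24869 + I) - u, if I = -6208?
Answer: -11050 + 3*I*sqrt(3453) ≈ -11050.0 + 176.29*I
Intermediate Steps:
u = 11050 (u = -25 + 5*(5*443) = -25 + 5*2215 = -25 + 11075 = 11050)
sqrt(-24869 + I) - u = sqrt(-24869 - 6208) - 1*11050 = sqrt(-31077) - 11050 = 3*I*sqrt(3453) - 11050 = -11050 + 3*I*sqrt(3453)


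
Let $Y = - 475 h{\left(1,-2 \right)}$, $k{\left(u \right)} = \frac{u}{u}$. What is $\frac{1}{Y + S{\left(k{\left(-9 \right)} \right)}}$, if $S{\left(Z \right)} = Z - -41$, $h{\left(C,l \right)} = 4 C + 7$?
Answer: $- \frac{1}{5183} \approx -0.00019294$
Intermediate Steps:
$h{\left(C,l \right)} = 7 + 4 C$
$k{\left(u \right)} = 1$
$S{\left(Z \right)} = 41 + Z$ ($S{\left(Z \right)} = Z + 41 = 41 + Z$)
$Y = -5225$ ($Y = - 475 \left(7 + 4 \cdot 1\right) = - 475 \left(7 + 4\right) = \left(-475\right) 11 = -5225$)
$\frac{1}{Y + S{\left(k{\left(-9 \right)} \right)}} = \frac{1}{-5225 + \left(41 + 1\right)} = \frac{1}{-5225 + 42} = \frac{1}{-5183} = - \frac{1}{5183}$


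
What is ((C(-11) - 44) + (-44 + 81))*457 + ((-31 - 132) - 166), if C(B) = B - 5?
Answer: -10840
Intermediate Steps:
C(B) = -5 + B
((C(-11) - 44) + (-44 + 81))*457 + ((-31 - 132) - 166) = (((-5 - 11) - 44) + (-44 + 81))*457 + ((-31 - 132) - 166) = ((-16 - 44) + 37)*457 + (-163 - 166) = (-60 + 37)*457 - 329 = -23*457 - 329 = -10511 - 329 = -10840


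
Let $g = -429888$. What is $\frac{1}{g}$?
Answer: $- \frac{1}{429888} \approx -2.3262 \cdot 10^{-6}$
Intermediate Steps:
$\frac{1}{g} = \frac{1}{-429888} = - \frac{1}{429888}$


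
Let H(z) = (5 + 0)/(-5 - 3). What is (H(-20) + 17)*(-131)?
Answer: -17161/8 ≈ -2145.1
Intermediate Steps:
H(z) = -5/8 (H(z) = 5/(-8) = 5*(-⅛) = -5/8)
(H(-20) + 17)*(-131) = (-5/8 + 17)*(-131) = (131/8)*(-131) = -17161/8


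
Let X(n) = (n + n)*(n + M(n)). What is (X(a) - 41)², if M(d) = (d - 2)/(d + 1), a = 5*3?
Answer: 12020089/64 ≈ 1.8781e+5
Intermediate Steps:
a = 15
M(d) = (-2 + d)/(1 + d)
X(n) = 2*n*(n + (-2 + n)/(1 + n)) (X(n) = (n + n)*(n + (-2 + n)/(1 + n)) = (2*n)*(n + (-2 + n)/(1 + n)) = 2*n*(n + (-2 + n)/(1 + n)))
(X(a) - 41)² = (2*15*(-2 + 15 + 15*(1 + 15))/(1 + 15) - 41)² = (2*15*(-2 + 15 + 15*16)/16 - 41)² = (2*15*(1/16)*(-2 + 15 + 240) - 41)² = (2*15*(1/16)*253 - 41)² = (3795/8 - 41)² = (3467/8)² = 12020089/64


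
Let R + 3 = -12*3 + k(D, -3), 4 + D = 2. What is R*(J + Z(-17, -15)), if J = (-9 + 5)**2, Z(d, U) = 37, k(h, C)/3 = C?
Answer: -2544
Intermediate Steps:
D = -2 (D = -4 + 2 = -2)
k(h, C) = 3*C
R = -48 (R = -3 + (-12*3 + 3*(-3)) = -3 + (-36 - 9) = -3 - 45 = -48)
J = 16 (J = (-4)**2 = 16)
R*(J + Z(-17, -15)) = -48*(16 + 37) = -48*53 = -2544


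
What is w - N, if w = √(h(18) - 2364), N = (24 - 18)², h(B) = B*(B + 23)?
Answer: -36 + I*√1626 ≈ -36.0 + 40.324*I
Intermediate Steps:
h(B) = B*(23 + B)
N = 36 (N = 6² = 36)
w = I*√1626 (w = √(18*(23 + 18) - 2364) = √(18*41 - 2364) = √(738 - 2364) = √(-1626) = I*√1626 ≈ 40.324*I)
w - N = I*√1626 - 1*36 = I*√1626 - 36 = -36 + I*√1626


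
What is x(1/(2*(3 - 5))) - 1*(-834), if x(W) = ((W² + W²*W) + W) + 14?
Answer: 54259/64 ≈ 847.80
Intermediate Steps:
x(W) = 14 + W + W² + W³ (x(W) = ((W² + W³) + W) + 14 = (W + W² + W³) + 14 = 14 + W + W² + W³)
x(1/(2*(3 - 5))) - 1*(-834) = (14 + 1/(2*(3 - 5)) + (1/(2*(3 - 5)))² + (1/(2*(3 - 5)))³) - 1*(-834) = (14 + 1/(2*(-2)) + (1/(2*(-2)))² + (1/(2*(-2)))³) + 834 = (14 + 1/(-4) + (1/(-4))² + (1/(-4))³) + 834 = (14 - ¼ + (-¼)² + (-¼)³) + 834 = (14 - ¼ + 1/16 - 1/64) + 834 = 883/64 + 834 = 54259/64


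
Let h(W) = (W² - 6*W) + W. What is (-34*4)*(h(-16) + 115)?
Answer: -61336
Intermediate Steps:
h(W) = W² - 5*W
(-34*4)*(h(-16) + 115) = (-34*4)*(-16*(-5 - 16) + 115) = -136*(-16*(-21) + 115) = -136*(336 + 115) = -136*451 = -61336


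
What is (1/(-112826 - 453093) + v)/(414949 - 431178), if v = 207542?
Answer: -117451961097/9184299451 ≈ -12.788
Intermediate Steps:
(1/(-112826 - 453093) + v)/(414949 - 431178) = (1/(-112826 - 453093) + 207542)/(414949 - 431178) = (1/(-565919) + 207542)/(-16229) = (-1/565919 + 207542)*(-1/16229) = (117451961097/565919)*(-1/16229) = -117451961097/9184299451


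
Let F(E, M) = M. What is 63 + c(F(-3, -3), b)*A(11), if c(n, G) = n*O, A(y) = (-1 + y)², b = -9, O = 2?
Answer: -537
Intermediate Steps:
c(n, G) = 2*n (c(n, G) = n*2 = 2*n)
63 + c(F(-3, -3), b)*A(11) = 63 + (2*(-3))*(-1 + 11)² = 63 - 6*10² = 63 - 6*100 = 63 - 600 = -537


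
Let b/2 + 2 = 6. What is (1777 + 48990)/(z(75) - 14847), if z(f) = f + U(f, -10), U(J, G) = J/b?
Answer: -406136/118101 ≈ -3.4389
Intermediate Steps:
b = 8 (b = -4 + 2*6 = -4 + 12 = 8)
U(J, G) = J/8
z(f) = 9*f/8 (z(f) = f + f/8 = 9*f/8)
(1777 + 48990)/(z(75) - 14847) = (1777 + 48990)/((9/8)*75 - 14847) = 50767/(675/8 - 14847) = 50767/(-118101/8) = 50767*(-8/118101) = -406136/118101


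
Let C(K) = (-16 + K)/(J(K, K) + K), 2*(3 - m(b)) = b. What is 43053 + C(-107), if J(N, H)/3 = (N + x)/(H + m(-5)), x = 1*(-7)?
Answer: 905730930/21037 ≈ 43054.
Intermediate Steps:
m(b) = 3 - b/2
x = -7
J(N, H) = 3*(-7 + N)/(11/2 + H) (J(N, H) = 3*((N - 7)/(H + (3 - ½*(-5)))) = 3*((-7 + N)/(H + (3 + 5/2))) = 3*((-7 + N)/(H + 11/2)) = 3*((-7 + N)/(11/2 + H)) = 3*(-7 + N)/(11/2 + H))
C(K) = (-16 + K)/(K + 6*(-7 + K)/(11 + 2*K)) (C(K) = (-16 + K)/(6*(-7 + K)/(11 + 2*K) + K) = (-16 + K)/(K + 6*(-7 + K)/(11 + 2*K)))
43053 + C(-107) = 43053 + (-16 - 107)*(11 + 2*(-107))/(-42 + 6*(-107) - 107*(11 + 2*(-107))) = 43053 - 123*(11 - 214)/(-42 - 642 - 107*(11 - 214)) = 43053 - 123*(-203)/(-42 - 642 - 107*(-203)) = 43053 - 123*(-203)/(-42 - 642 + 21721) = 43053 - 123*(-203)/21037 = 43053 + (1/21037)*(-123)*(-203) = 43053 + 24969/21037 = 905730930/21037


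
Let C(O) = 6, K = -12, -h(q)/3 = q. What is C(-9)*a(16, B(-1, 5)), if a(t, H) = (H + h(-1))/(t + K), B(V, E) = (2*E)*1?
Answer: 39/2 ≈ 19.500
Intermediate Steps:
B(V, E) = 2*E
h(q) = -3*q
a(t, H) = (3 + H)/(-12 + t) (a(t, H) = (H - 3*(-1))/(t - 12) = (H + 3)/(-12 + t) = (3 + H)/(-12 + t))
C(-9)*a(16, B(-1, 5)) = 6*((3 + 2*5)/(-12 + 16)) = 6*((3 + 10)/4) = 6*((¼)*13) = 6*(13/4) = 39/2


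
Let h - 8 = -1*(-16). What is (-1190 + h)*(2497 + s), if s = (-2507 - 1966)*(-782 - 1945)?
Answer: -14225629088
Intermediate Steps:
h = 24 (h = 8 - 1*(-16) = 8 + 16 = 24)
s = 12197871 (s = -4473*(-2727) = 12197871)
(-1190 + h)*(2497 + s) = (-1190 + 24)*(2497 + 12197871) = -1166*12200368 = -14225629088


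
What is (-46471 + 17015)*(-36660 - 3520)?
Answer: 1183542080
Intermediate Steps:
(-46471 + 17015)*(-36660 - 3520) = -29456*(-40180) = 1183542080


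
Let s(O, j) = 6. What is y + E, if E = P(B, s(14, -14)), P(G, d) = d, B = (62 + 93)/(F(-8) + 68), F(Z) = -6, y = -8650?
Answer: -8644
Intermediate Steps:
B = 5/2 (B = (62 + 93)/(-6 + 68) = 155/62 = 155*(1/62) = 5/2 ≈ 2.5000)
E = 6
y + E = -8650 + 6 = -8644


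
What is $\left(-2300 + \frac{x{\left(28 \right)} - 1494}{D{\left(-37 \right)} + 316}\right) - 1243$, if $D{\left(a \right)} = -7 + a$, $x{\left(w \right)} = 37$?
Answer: $- \frac{965153}{272} \approx -3548.4$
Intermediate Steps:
$\left(-2300 + \frac{x{\left(28 \right)} - 1494}{D{\left(-37 \right)} + 316}\right) - 1243 = \left(-2300 + \frac{37 - 1494}{\left(-7 - 37\right) + 316}\right) - 1243 = \left(-2300 - \frac{1457}{-44 + 316}\right) - 1243 = \left(-2300 - \frac{1457}{272}\right) - 1243 = - \frac{627057}{272} - 1243 = - \frac{965153}{272}$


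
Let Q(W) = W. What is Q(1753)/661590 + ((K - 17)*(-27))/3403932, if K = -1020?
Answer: 4081825201/375334561980 ≈ 0.010875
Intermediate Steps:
Q(1753)/661590 + ((K - 17)*(-27))/3403932 = 1753/661590 + ((-1020 - 17)*(-27))/3403932 = 1753*(1/661590) - 1037*(-27)*(1/3403932) = 1753/661590 + 27999*(1/3403932) = 1753/661590 + 9333/1134644 = 4081825201/375334561980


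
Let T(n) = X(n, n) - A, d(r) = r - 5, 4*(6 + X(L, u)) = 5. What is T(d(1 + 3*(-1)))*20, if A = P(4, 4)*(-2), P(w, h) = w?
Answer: 65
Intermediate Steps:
X(L, u) = -19/4 (X(L, u) = -6 + (¼)*5 = -6 + 5/4 = -19/4)
A = -8 (A = 4*(-2) = -8)
d(r) = -5 + r
T(n) = 13/4 (T(n) = -19/4 - 1*(-8) = -19/4 + 8 = 13/4)
T(d(1 + 3*(-1)))*20 = (13/4)*20 = 65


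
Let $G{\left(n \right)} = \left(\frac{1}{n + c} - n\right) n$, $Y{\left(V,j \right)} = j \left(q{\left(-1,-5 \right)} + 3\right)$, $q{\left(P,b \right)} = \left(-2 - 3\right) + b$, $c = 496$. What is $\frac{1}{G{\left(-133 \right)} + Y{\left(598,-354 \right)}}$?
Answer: $- \frac{363}{5521726} \approx -6.574 \cdot 10^{-5}$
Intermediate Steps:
$q{\left(P,b \right)} = -5 + b$
$Y{\left(V,j \right)} = - 7 j$ ($Y{\left(V,j \right)} = j \left(\left(-5 - 5\right) + 3\right) = j \left(-10 + 3\right) = j \left(-7\right) = - 7 j$)
$G{\left(n \right)} = n \left(\frac{1}{496 + n} - n\right)$ ($G{\left(n \right)} = \left(\frac{1}{n + 496} - n\right) n = \left(\frac{1}{496 + n} - n\right) n = n \left(\frac{1}{496 + n} - n\right)$)
$\frac{1}{G{\left(-133 \right)} + Y{\left(598,-354 \right)}} = \frac{1}{- \frac{133 \left(1 - \left(-133\right)^{2} - -65968\right)}{496 - 133} - -2478} = \frac{1}{- \frac{133 \left(1 - 17689 + 65968\right)}{363} + 2478} = \frac{1}{\left(-133\right) \frac{1}{363} \left(1 - 17689 + 65968\right) + 2478} = \frac{1}{\left(-133\right) \frac{1}{363} \cdot 48280 + 2478} = \frac{1}{- \frac{6421240}{363} + 2478} = \frac{1}{- \frac{5521726}{363}} = - \frac{363}{5521726}$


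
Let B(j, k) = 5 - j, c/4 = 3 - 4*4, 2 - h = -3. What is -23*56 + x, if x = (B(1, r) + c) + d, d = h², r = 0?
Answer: -1311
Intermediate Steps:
h = 5 (h = 2 - 1*(-3) = 2 + 3 = 5)
c = -52 (c = 4*(3 - 4*4) = 4*(3 - 16) = 4*(-13) = -52)
d = 25 (d = 5² = 25)
x = -23 (x = ((5 - 1*1) - 52) + 25 = ((5 - 1) - 52) + 25 = (4 - 52) + 25 = -48 + 25 = -23)
-23*56 + x = -23*56 - 23 = -1288 - 23 = -1311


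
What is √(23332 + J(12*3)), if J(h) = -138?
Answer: √23194 ≈ 152.30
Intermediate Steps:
√(23332 + J(12*3)) = √(23332 - 138) = √23194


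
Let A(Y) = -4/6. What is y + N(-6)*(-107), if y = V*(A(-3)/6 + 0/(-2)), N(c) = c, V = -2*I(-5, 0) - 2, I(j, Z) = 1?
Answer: 5782/9 ≈ 642.44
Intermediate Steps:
A(Y) = -⅔ (A(Y) = -4*⅙ = -⅔)
V = -4 (V = -2*1 - 2 = -2 - 2 = -4)
y = 4/9 (y = -4*(-⅔/6 + 0/(-2)) = -4*(-⅔*⅙ + 0*(-½)) = -4*(-⅑ + 0) = -4*(-⅑) = 4/9 ≈ 0.44444)
y + N(-6)*(-107) = 4/9 - 6*(-107) = 4/9 + 642 = 5782/9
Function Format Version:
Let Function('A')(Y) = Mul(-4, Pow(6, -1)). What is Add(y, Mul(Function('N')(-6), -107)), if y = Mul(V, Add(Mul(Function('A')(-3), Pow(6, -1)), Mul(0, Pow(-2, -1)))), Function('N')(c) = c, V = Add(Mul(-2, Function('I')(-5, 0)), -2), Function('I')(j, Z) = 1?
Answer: Rational(5782, 9) ≈ 642.44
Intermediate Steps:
Function('A')(Y) = Rational(-2, 3) (Function('A')(Y) = Mul(-4, Rational(1, 6)) = Rational(-2, 3))
V = -4 (V = Add(Mul(-2, 1), -2) = Add(-2, -2) = -4)
y = Rational(4, 9) (y = Mul(-4, Add(Mul(Rational(-2, 3), Pow(6, -1)), Mul(0, Pow(-2, -1)))) = Mul(-4, Add(Mul(Rational(-2, 3), Rational(1, 6)), Mul(0, Rational(-1, 2)))) = Mul(-4, Add(Rational(-1, 9), 0)) = Mul(-4, Rational(-1, 9)) = Rational(4, 9) ≈ 0.44444)
Add(y, Mul(Function('N')(-6), -107)) = Add(Rational(4, 9), Mul(-6, -107)) = Add(Rational(4, 9), 642) = Rational(5782, 9)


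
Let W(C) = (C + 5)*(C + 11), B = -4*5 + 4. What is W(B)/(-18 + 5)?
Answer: -55/13 ≈ -4.2308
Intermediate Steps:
B = -16 (B = -20 + 4 = -16)
W(C) = (5 + C)*(11 + C)
W(B)/(-18 + 5) = (55 + (-16)² + 16*(-16))/(-18 + 5) = (55 + 256 - 256)/(-13) = -1/13*55 = -55/13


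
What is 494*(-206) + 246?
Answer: -101518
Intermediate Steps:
494*(-206) + 246 = -101764 + 246 = -101518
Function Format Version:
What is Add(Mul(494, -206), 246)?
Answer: -101518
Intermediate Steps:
Add(Mul(494, -206), 246) = Add(-101764, 246) = -101518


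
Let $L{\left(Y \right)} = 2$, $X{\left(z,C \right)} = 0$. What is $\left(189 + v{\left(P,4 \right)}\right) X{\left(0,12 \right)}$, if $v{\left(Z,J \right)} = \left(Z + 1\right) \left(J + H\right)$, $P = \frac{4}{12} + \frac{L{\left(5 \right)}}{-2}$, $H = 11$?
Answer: $0$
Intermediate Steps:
$P = - \frac{2}{3}$ ($P = \frac{4}{12} + \frac{2}{-2} = 4 \cdot \frac{1}{12} + 2 \left(- \frac{1}{2}\right) = \frac{1}{3} - 1 = - \frac{2}{3} \approx -0.66667$)
$v{\left(Z,J \right)} = \left(1 + Z\right) \left(11 + J\right)$ ($v{\left(Z,J \right)} = \left(Z + 1\right) \left(J + 11\right) = \left(1 + Z\right) \left(11 + J\right)$)
$\left(189 + v{\left(P,4 \right)}\right) X{\left(0,12 \right)} = \left(189 + \left(11 + 4 + 11 \left(- \frac{2}{3}\right) + 4 \left(- \frac{2}{3}\right)\right)\right) 0 = \left(189 + \left(11 + 4 - \frac{22}{3} - \frac{8}{3}\right)\right) 0 = \left(189 + 5\right) 0 = 194 \cdot 0 = 0$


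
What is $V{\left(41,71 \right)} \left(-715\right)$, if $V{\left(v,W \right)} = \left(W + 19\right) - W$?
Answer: $-13585$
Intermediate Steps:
$V{\left(v,W \right)} = 19$ ($V{\left(v,W \right)} = \left(19 + W\right) - W = 19$)
$V{\left(41,71 \right)} \left(-715\right) = 19 \left(-715\right) = -13585$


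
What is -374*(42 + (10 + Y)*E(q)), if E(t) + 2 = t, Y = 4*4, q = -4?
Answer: 42636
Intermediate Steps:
Y = 16
E(t) = -2 + t
-374*(42 + (10 + Y)*E(q)) = -374*(42 + (10 + 16)*(-2 - 4)) = -374*(42 + 26*(-6)) = -374*(42 - 156) = -374*(-114) = 42636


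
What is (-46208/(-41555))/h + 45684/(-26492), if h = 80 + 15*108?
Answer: -201628344479/116967975125 ≈ -1.7238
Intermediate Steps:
h = 1700 (h = 80 + 1620 = 1700)
(-46208/(-41555))/h + 45684/(-26492) = -46208/(-41555)/1700 + 45684/(-26492) = -46208*(-1/41555)*(1/1700) + 45684*(-1/26492) = (46208/41555)*(1/1700) - 11421/6623 = 11552/17660875 - 11421/6623 = -201628344479/116967975125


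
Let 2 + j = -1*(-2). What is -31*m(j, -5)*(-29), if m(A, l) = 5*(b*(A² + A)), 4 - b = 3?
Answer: 0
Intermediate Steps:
b = 1 (b = 4 - 1*3 = 4 - 3 = 1)
j = 0 (j = -2 - 1*(-2) = -2 + 2 = 0)
m(A, l) = 5*A + 5*A² (m(A, l) = 5*(1*(A² + A)) = 5*(1*(A + A²)) = 5*(A + A²) = 5*A + 5*A²)
-31*m(j, -5)*(-29) = -155*0*(1 + 0)*(-29) = -155*0*(-29) = -31*0*(-29) = 0*(-29) = 0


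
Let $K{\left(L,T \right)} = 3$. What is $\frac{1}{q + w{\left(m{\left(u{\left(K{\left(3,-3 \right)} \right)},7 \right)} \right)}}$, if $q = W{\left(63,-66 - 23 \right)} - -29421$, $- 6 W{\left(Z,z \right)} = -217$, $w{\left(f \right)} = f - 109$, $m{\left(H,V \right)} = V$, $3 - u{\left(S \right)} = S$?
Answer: $\frac{6}{176131} \approx 3.4066 \cdot 10^{-5}$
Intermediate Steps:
$u{\left(S \right)} = 3 - S$
$w{\left(f \right)} = -109 + f$
$W{\left(Z,z \right)} = \frac{217}{6}$ ($W{\left(Z,z \right)} = \left(- \frac{1}{6}\right) \left(-217\right) = \frac{217}{6}$)
$q = \frac{176743}{6}$ ($q = \frac{217}{6} - -29421 = \frac{217}{6} + 29421 = \frac{176743}{6} \approx 29457.0$)
$\frac{1}{q + w{\left(m{\left(u{\left(K{\left(3,-3 \right)} \right)},7 \right)} \right)}} = \frac{1}{\frac{176743}{6} + \left(-109 + 7\right)} = \frac{1}{\frac{176743}{6} - 102} = \frac{1}{\frac{176131}{6}} = \frac{6}{176131}$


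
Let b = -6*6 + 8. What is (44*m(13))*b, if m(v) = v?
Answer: -16016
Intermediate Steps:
b = -28 (b = -36 + 8 = -28)
(44*m(13))*b = (44*13)*(-28) = 572*(-28) = -16016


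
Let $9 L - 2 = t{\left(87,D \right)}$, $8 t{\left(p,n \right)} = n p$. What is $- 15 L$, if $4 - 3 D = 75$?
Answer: $\frac{3405}{8} \approx 425.63$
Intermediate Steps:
$D = - \frac{71}{3}$ ($D = \frac{4}{3} - 25 = - \frac{71}{3} \approx -23.667$)
$t{\left(p,n \right)} = \frac{n p}{8}$
$L = - \frac{227}{8}$ ($L = \frac{2}{9} + \frac{\frac{1}{8} \left(- \frac{71}{3}\right) 87}{9} = \frac{2}{9} + \frac{1}{9} \left(- \frac{2059}{8}\right) = \frac{2}{9} - \frac{2059}{72} = - \frac{227}{8} \approx -28.375$)
$- 15 L = \left(-15\right) \left(- \frac{227}{8}\right) = \frac{3405}{8}$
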